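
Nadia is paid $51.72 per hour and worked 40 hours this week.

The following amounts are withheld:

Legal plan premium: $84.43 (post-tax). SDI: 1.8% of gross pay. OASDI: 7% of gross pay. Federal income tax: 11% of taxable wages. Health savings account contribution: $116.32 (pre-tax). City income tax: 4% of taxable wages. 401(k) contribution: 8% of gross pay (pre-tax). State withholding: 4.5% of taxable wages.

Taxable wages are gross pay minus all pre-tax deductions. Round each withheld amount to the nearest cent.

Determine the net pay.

$1,172.03

Gross pay: 40 × $51.72 = $2,068.80
401(k) contribution: $2,068.80 × 0.08 = $165.50
Health savings account contribution: $116.32
Pre-tax total = $165.50 + $116.32 = $281.82
Taxable wages = $2,068.80 − $281.82 = $1,786.98
State withholding: $1,786.98 × 0.045 = $80.41
City income tax: $1,786.98 × 0.04 = $71.48
Federal income tax: $1,786.98 × 0.11 = $196.57
OASDI: $2,068.80 × 0.07 = $144.82
SDI: $2,068.80 × 0.018 = $37.24
Legal plan premium: $84.43
Total deductions = $165.50 + $116.32 + $80.41 + $71.48 + $196.57 + $144.82 + $37.24 + $84.43 = $896.77
Net pay = $2,068.80 − $896.77 = $1,172.03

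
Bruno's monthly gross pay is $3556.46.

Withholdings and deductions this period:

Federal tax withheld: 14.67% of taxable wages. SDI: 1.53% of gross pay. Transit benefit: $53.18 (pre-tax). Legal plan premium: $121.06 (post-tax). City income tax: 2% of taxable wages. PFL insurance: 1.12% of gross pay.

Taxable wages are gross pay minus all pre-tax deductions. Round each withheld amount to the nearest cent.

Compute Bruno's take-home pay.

Transit benefit: $53.18
Taxable wages = $3556.46 − $53.18 = $3503.28
City income tax: $3503.28 × 0.02 = $70.07
Federal tax withheld: $3503.28 × 0.1467 = $513.93
PFL insurance: $3556.46 × 0.0112 = $39.83
SDI: $3556.46 × 0.0153 = $54.41
Legal plan premium: $121.06
Total deductions = $53.18 + $70.07 + $513.93 + $39.83 + $54.41 + $121.06 = $852.48
Net pay = $3556.46 − $852.48 = $2703.98

$2703.98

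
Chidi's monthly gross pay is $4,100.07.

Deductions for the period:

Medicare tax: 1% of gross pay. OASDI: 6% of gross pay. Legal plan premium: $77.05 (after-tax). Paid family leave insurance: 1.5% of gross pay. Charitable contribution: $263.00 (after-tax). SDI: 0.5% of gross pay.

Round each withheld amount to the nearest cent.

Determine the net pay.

$3,391.02

Medicare tax: $4,100.07 × 0.01 = $41.00
SDI: $4,100.07 × 0.005 = $20.50
OASDI: $4,100.07 × 0.06 = $246.00
Paid family leave insurance: $4,100.07 × 0.015 = $61.50
Legal plan premium: $77.05
Charitable contribution: $263.00
Total deductions = $41.00 + $20.50 + $246.00 + $61.50 + $77.05 + $263.00 = $709.05
Net pay = $4,100.07 − $709.05 = $3,391.02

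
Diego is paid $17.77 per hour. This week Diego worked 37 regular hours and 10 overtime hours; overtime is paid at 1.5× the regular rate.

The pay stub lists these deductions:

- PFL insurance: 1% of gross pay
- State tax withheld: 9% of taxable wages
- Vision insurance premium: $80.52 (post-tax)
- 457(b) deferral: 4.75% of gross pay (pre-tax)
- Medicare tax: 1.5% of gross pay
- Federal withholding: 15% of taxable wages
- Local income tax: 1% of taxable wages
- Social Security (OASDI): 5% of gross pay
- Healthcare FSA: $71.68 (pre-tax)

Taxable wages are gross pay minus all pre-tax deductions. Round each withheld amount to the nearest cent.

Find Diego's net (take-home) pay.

Regular pay: 37 × $17.77 = $657.49
Overtime pay: 10 × $17.77 × 1.5 = $266.55
Gross pay = $657.49 + $266.55 = $924.04
457(b) deferral: $924.04 × 0.0475 = $43.89
Healthcare FSA: $71.68
Pre-tax total = $43.89 + $71.68 = $115.57
Taxable wages = $924.04 − $115.57 = $808.47
Local income tax: $808.47 × 0.01 = $8.08
Federal withholding: $808.47 × 0.15 = $121.27
State tax withheld: $808.47 × 0.09 = $72.76
Social Security (OASDI): $924.04 × 0.05 = $46.20
Medicare tax: $924.04 × 0.015 = $13.86
PFL insurance: $924.04 × 0.01 = $9.24
Vision insurance premium: $80.52
Total deductions = $43.89 + $71.68 + $8.08 + $121.27 + $72.76 + $46.20 + $13.86 + $9.24 + $80.52 = $467.50
Net pay = $924.04 − $467.50 = $456.54

$456.54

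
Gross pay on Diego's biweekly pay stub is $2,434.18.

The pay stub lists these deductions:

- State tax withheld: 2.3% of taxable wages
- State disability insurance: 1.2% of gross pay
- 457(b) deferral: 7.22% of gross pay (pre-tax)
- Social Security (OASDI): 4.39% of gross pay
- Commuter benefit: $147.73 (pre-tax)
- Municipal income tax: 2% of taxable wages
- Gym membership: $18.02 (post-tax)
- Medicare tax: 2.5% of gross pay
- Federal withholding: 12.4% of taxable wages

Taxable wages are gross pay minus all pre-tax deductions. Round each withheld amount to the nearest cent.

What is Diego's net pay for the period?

Commuter benefit: $147.73
457(b) deferral: $2,434.18 × 0.0722 = $175.75
Pre-tax total = $147.73 + $175.75 = $323.48
Taxable wages = $2,434.18 − $323.48 = $2,110.70
Municipal income tax: $2,110.70 × 0.02 = $42.21
Federal withholding: $2,110.70 × 0.124 = $261.73
State tax withheld: $2,110.70 × 0.023 = $48.55
Social Security (OASDI): $2,434.18 × 0.0439 = $106.86
State disability insurance: $2,434.18 × 0.012 = $29.21
Medicare tax: $2,434.18 × 0.025 = $60.85
Gym membership: $18.02
Total deductions = $147.73 + $175.75 + $42.21 + $261.73 + $48.55 + $106.86 + $29.21 + $60.85 + $18.02 = $890.91
Net pay = $2,434.18 − $890.91 = $1,543.27

$1,543.27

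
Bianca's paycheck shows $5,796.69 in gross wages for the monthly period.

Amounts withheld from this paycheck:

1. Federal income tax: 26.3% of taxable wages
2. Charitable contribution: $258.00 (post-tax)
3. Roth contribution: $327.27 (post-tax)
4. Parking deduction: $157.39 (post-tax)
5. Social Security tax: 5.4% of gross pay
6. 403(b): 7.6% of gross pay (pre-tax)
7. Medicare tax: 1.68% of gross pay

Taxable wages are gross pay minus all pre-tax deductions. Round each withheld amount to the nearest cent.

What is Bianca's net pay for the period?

$2,794.42

403(b): $5,796.69 × 0.076 = $440.55
Taxable wages = $5,796.69 − $440.55 = $5,356.14
Federal income tax: $5,356.14 × 0.263 = $1,408.66
Social Security tax: $5,796.69 × 0.054 = $313.02
Medicare tax: $5,796.69 × 0.0168 = $97.38
Parking deduction: $157.39
Charitable contribution: $258.00
Roth contribution: $327.27
Total deductions = $440.55 + $1,408.66 + $313.02 + $97.38 + $157.39 + $258.00 + $327.27 = $3,002.27
Net pay = $5,796.69 − $3,002.27 = $2,794.42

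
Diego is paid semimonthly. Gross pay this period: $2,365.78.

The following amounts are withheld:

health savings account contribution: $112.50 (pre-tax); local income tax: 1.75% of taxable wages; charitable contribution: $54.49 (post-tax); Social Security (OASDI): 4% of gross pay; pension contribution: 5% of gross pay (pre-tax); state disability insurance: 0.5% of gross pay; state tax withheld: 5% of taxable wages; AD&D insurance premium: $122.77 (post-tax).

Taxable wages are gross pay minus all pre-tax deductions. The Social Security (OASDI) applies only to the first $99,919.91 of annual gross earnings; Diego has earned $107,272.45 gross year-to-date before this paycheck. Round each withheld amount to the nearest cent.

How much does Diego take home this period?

$1,801.79

Health savings account contribution: $112.50
Pension contribution: $2,365.78 × 0.05 = $118.29
Pre-tax total = $112.50 + $118.29 = $230.79
Taxable wages = $2,365.78 − $230.79 = $2,134.99
State tax withheld: $2,134.99 × 0.05 = $106.75
Local income tax: $2,134.99 × 0.0175 = $37.36
State disability insurance: $2,365.78 × 0.005 = $11.83
Social Security (OASDI): annual cap $99,919.91 already reached (YTD $107,272.45), so $0.00
Charitable contribution: $54.49
AD&D insurance premium: $122.77
Total deductions = $112.50 + $118.29 + $106.75 + $37.36 + $11.83 + $0.00 + $54.49 + $122.77 = $563.99
Net pay = $2,365.78 − $563.99 = $1,801.79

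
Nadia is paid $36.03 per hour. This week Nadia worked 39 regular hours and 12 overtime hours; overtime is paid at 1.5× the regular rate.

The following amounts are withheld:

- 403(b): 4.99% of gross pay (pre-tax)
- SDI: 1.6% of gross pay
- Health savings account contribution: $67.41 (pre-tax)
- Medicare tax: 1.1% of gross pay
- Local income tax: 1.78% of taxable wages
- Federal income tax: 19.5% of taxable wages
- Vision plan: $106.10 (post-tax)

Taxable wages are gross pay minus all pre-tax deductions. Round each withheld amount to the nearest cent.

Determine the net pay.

Regular pay: 39 × $36.03 = $1,405.17
Overtime pay: 12 × $36.03 × 1.5 = $648.54
Gross pay = $1,405.17 + $648.54 = $2,053.71
Health savings account contribution: $67.41
403(b): $2,053.71 × 0.0499 = $102.48
Pre-tax total = $67.41 + $102.48 = $169.89
Taxable wages = $2,053.71 − $169.89 = $1,883.82
Local income tax: $1,883.82 × 0.0178 = $33.53
Federal income tax: $1,883.82 × 0.195 = $367.34
Medicare tax: $2,053.71 × 0.011 = $22.59
SDI: $2,053.71 × 0.016 = $32.86
Vision plan: $106.10
Total deductions = $67.41 + $102.48 + $33.53 + $367.34 + $22.59 + $32.86 + $106.10 = $732.31
Net pay = $2,053.71 − $732.31 = $1,321.40

$1,321.40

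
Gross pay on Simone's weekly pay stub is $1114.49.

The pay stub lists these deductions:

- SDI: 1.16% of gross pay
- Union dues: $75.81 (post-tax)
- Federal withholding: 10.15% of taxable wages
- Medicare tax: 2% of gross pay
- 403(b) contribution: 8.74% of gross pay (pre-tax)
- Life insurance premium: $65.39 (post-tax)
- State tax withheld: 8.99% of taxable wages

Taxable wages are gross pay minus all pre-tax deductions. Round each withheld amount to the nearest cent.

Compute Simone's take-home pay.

$645.99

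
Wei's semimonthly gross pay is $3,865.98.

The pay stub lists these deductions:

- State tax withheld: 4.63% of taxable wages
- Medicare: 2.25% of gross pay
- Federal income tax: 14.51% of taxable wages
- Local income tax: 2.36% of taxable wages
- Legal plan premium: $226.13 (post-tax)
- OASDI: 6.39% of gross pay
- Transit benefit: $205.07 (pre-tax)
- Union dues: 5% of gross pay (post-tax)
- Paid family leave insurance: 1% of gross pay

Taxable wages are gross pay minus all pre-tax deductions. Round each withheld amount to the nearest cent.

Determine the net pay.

Transit benefit: $205.07
Taxable wages = $3,865.98 − $205.07 = $3,660.91
Local income tax: $3,660.91 × 0.0236 = $86.40
Federal income tax: $3,660.91 × 0.1451 = $531.20
State tax withheld: $3,660.91 × 0.0463 = $169.50
Medicare: $3,865.98 × 0.0225 = $86.98
OASDI: $3,865.98 × 0.0639 = $247.04
Paid family leave insurance: $3,865.98 × 0.01 = $38.66
Union dues: $3,865.98 × 0.05 = $193.30
Legal plan premium: $226.13
Total deductions = $205.07 + $86.40 + $531.20 + $169.50 + $86.98 + $247.04 + $38.66 + $193.30 + $226.13 = $1,784.28
Net pay = $3,865.98 − $1,784.28 = $2,081.70

$2,081.70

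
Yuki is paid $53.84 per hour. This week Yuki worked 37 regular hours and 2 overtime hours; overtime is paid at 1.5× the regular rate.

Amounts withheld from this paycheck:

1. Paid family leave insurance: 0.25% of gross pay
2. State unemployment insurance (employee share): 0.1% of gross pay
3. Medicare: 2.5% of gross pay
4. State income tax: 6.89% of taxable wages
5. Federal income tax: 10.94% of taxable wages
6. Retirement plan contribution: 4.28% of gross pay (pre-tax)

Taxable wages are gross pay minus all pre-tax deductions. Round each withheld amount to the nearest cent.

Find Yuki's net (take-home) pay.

$1,632.51

Regular pay: 37 × $53.84 = $1,992.08
Overtime pay: 2 × $53.84 × 1.5 = $161.52
Gross pay = $1,992.08 + $161.52 = $2,153.60
Retirement plan contribution: $2,153.60 × 0.0428 = $92.17
Taxable wages = $2,153.60 − $92.17 = $2,061.43
Federal income tax: $2,061.43 × 0.1094 = $225.52
State income tax: $2,061.43 × 0.0689 = $142.03
Paid family leave insurance: $2,153.60 × 0.0025 = $5.38
Medicare: $2,153.60 × 0.025 = $53.84
State unemployment insurance (employee share): $2,153.60 × 0.001 = $2.15
Total deductions = $92.17 + $225.52 + $142.03 + $5.38 + $53.84 + $2.15 = $521.09
Net pay = $2,153.60 − $521.09 = $1,632.51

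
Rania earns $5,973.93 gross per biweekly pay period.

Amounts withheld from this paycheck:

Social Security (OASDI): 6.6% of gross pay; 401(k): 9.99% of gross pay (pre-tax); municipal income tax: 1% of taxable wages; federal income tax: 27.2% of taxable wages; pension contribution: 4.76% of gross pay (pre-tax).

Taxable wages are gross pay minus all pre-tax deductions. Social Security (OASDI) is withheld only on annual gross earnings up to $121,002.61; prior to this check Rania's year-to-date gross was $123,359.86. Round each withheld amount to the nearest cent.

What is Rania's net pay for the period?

401(k): $5,973.93 × 0.0999 = $596.80
Pension contribution: $5,973.93 × 0.0476 = $284.36
Pre-tax total = $596.80 + $284.36 = $881.16
Taxable wages = $5,973.93 − $881.16 = $5,092.77
Municipal income tax: $5,092.77 × 0.01 = $50.93
Federal income tax: $5,092.77 × 0.272 = $1,385.23
Social Security (OASDI): annual cap $121,002.61 already reached (YTD $123,359.86), so $0.00
Total deductions = $596.80 + $284.36 + $50.93 + $1,385.23 + $0.00 = $2,317.32
Net pay = $5,973.93 − $2,317.32 = $3,656.61

$3,656.61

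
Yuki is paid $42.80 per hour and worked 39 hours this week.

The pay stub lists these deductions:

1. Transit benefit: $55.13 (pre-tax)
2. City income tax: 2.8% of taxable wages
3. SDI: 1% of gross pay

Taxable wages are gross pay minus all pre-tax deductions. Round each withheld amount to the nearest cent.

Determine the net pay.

Gross pay: 39 × $42.80 = $1,669.20
Transit benefit: $55.13
Taxable wages = $1,669.20 − $55.13 = $1,614.07
City income tax: $1,614.07 × 0.028 = $45.19
SDI: $1,669.20 × 0.01 = $16.69
Total deductions = $55.13 + $45.19 + $16.69 = $117.01
Net pay = $1,669.20 − $117.01 = $1,552.19

$1,552.19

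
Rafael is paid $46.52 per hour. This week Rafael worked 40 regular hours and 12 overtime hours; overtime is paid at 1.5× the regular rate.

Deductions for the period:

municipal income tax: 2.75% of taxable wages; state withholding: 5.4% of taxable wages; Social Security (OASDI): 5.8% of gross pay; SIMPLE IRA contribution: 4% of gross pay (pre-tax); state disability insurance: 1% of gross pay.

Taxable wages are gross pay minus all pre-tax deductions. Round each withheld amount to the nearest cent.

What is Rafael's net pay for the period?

$2,195.66

Regular pay: 40 × $46.52 = $1,860.80
Overtime pay: 12 × $46.52 × 1.5 = $837.36
Gross pay = $1,860.80 + $837.36 = $2,698.16
SIMPLE IRA contribution: $2,698.16 × 0.04 = $107.93
Taxable wages = $2,698.16 − $107.93 = $2,590.23
Municipal income tax: $2,590.23 × 0.0275 = $71.23
State withholding: $2,590.23 × 0.054 = $139.87
State disability insurance: $2,698.16 × 0.01 = $26.98
Social Security (OASDI): $2,698.16 × 0.058 = $156.49
Total deductions = $107.93 + $71.23 + $139.87 + $26.98 + $156.49 = $502.50
Net pay = $2,698.16 − $502.50 = $2,195.66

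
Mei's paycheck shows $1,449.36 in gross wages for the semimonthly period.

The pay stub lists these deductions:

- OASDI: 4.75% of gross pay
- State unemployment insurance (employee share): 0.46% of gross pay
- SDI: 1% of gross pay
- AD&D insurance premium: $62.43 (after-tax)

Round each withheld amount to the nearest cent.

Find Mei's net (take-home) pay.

$1,296.93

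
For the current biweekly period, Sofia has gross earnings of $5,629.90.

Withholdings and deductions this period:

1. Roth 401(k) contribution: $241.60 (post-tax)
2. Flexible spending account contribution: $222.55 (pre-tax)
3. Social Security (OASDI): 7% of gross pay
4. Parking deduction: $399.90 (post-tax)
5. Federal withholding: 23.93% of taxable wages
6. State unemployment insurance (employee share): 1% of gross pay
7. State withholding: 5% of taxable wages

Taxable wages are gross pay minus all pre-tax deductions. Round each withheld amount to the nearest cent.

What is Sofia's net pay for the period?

$2,751.11

Flexible spending account contribution: $222.55
Taxable wages = $5,629.90 − $222.55 = $5,407.35
Federal withholding: $5,407.35 × 0.2393 = $1,293.98
State withholding: $5,407.35 × 0.05 = $270.37
State unemployment insurance (employee share): $5,629.90 × 0.01 = $56.30
Social Security (OASDI): $5,629.90 × 0.07 = $394.09
Roth 401(k) contribution: $241.60
Parking deduction: $399.90
Total deductions = $222.55 + $1,293.98 + $270.37 + $56.30 + $394.09 + $241.60 + $399.90 = $2,878.79
Net pay = $5,629.90 − $2,878.79 = $2,751.11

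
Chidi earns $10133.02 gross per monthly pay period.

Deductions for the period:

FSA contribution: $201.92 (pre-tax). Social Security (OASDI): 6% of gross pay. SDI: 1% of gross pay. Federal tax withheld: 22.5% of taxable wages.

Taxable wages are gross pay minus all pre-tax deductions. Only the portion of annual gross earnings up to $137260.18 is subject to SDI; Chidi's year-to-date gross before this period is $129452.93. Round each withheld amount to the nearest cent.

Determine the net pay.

FSA contribution: $201.92
Taxable wages = $10133.02 − $201.92 = $9931.10
Federal tax withheld: $9931.10 × 0.225 = $2234.50
Social Security (OASDI): $10133.02 × 0.06 = $607.98
SDI: only $137260.18 − $129452.93 = $7807.25 of this check is subject → $7807.25 × 0.01 = $78.07
Total deductions = $201.92 + $2234.50 + $607.98 + $78.07 = $3122.47
Net pay = $10133.02 − $3122.47 = $7010.55

$7010.55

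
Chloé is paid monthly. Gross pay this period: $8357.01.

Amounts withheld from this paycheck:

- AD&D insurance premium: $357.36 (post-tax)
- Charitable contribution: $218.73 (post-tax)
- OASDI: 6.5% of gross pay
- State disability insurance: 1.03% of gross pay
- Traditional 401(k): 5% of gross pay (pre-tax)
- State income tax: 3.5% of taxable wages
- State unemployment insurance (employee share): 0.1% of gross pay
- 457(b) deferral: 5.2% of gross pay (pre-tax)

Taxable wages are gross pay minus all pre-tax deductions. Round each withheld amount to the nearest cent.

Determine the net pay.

$6028.20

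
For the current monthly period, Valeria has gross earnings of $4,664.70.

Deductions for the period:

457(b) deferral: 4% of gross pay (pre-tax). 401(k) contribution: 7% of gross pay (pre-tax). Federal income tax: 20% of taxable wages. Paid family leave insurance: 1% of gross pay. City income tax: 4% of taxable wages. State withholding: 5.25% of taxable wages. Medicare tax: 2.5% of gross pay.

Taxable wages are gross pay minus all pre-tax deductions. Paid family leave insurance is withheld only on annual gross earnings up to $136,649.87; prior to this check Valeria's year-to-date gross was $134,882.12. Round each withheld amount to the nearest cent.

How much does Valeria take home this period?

401(k) contribution: $4,664.70 × 0.07 = $326.53
457(b) deferral: $4,664.70 × 0.04 = $186.59
Pre-tax total = $326.53 + $186.59 = $513.12
Taxable wages = $4,664.70 − $513.12 = $4,151.58
Federal income tax: $4,151.58 × 0.2 = $830.32
State withholding: $4,151.58 × 0.0525 = $217.96
City income tax: $4,151.58 × 0.04 = $166.06
Paid family leave insurance: only $136,649.87 − $134,882.12 = $1,767.75 of this check is subject → $1,767.75 × 0.01 = $17.68
Medicare tax: $4,664.70 × 0.025 = $116.62
Total deductions = $326.53 + $186.59 + $830.32 + $217.96 + $166.06 + $17.68 + $116.62 = $1,861.76
Net pay = $4,664.70 − $1,861.76 = $2,802.94

$2,802.94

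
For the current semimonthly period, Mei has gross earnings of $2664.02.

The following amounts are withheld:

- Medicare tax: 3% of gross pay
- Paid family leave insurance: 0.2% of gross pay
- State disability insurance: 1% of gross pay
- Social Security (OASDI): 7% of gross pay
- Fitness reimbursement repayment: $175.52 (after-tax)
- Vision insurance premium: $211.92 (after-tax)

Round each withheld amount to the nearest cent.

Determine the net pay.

$1978.21

State disability insurance: $2664.02 × 0.01 = $26.64
Social Security (OASDI): $2664.02 × 0.07 = $186.48
Paid family leave insurance: $2664.02 × 0.002 = $5.33
Medicare tax: $2664.02 × 0.03 = $79.92
Fitness reimbursement repayment: $175.52
Vision insurance premium: $211.92
Total deductions = $26.64 + $186.48 + $5.33 + $79.92 + $175.52 + $211.92 = $685.81
Net pay = $2664.02 − $685.81 = $1978.21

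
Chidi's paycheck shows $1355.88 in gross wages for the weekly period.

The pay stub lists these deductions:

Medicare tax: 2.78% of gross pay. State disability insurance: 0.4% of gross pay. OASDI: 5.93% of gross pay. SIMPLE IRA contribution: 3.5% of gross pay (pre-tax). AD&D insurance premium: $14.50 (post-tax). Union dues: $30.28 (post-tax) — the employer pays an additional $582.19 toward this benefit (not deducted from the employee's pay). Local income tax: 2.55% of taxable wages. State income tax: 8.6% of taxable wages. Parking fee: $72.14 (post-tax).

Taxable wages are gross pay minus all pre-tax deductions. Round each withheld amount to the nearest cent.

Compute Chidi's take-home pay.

$922.11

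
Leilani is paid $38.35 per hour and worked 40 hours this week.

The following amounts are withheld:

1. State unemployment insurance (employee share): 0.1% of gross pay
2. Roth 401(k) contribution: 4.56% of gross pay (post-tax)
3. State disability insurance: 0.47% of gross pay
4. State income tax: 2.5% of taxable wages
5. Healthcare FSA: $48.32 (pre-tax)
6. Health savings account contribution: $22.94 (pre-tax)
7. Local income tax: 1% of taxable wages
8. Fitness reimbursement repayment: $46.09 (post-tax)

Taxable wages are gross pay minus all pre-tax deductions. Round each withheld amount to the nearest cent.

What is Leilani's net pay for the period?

Gross pay: 40 × $38.35 = $1534.00
Health savings account contribution: $22.94
Healthcare FSA: $48.32
Pre-tax total = $22.94 + $48.32 = $71.26
Taxable wages = $1534.00 − $71.26 = $1462.74
Local income tax: $1462.74 × 0.01 = $14.63
State income tax: $1462.74 × 0.025 = $36.57
State unemployment insurance (employee share): $1534.00 × 0.001 = $1.53
State disability insurance: $1534.00 × 0.0047 = $7.21
Fitness reimbursement repayment: $46.09
Roth 401(k) contribution: $1534.00 × 0.0456 = $69.95
Total deductions = $22.94 + $48.32 + $14.63 + $36.57 + $1.53 + $7.21 + $46.09 + $69.95 = $247.24
Net pay = $1534.00 − $247.24 = $1286.76

$1286.76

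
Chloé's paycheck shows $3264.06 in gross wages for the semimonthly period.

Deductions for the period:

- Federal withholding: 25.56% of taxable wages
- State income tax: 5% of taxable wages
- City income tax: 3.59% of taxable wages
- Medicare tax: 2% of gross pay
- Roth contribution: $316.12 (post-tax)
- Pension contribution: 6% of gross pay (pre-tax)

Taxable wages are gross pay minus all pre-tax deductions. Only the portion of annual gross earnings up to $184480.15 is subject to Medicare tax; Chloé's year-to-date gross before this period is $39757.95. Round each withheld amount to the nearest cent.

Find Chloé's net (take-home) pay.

$1639.02

Pension contribution: $3264.06 × 0.06 = $195.84
Taxable wages = $3264.06 − $195.84 = $3068.22
State income tax: $3068.22 × 0.05 = $153.41
City income tax: $3068.22 × 0.0359 = $110.15
Federal withholding: $3068.22 × 0.2556 = $784.24
Medicare tax: cap not yet reached, full $3264.06 is subject → $3264.06 × 0.02 = $65.28
Roth contribution: $316.12
Total deductions = $195.84 + $153.41 + $110.15 + $784.24 + $65.28 + $316.12 = $1625.04
Net pay = $3264.06 − $1625.04 = $1639.02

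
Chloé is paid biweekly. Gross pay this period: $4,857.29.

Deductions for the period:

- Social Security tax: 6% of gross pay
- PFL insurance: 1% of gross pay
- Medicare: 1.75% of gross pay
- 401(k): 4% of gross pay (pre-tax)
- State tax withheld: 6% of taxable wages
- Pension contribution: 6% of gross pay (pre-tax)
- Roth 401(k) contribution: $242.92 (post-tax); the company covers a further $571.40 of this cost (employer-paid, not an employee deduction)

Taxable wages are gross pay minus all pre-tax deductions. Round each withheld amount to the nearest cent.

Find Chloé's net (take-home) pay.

$3,441.34

401(k): $4,857.29 × 0.04 = $194.29
Pension contribution: $4,857.29 × 0.06 = $291.44
Pre-tax total = $194.29 + $291.44 = $485.73
Taxable wages = $4,857.29 − $485.73 = $4,371.56
State tax withheld: $4,371.56 × 0.06 = $262.29
Medicare: $4,857.29 × 0.0175 = $85.00
Social Security tax: $4,857.29 × 0.06 = $291.44
PFL insurance: $4,857.29 × 0.01 = $48.57
Roth 401(k) contribution: $242.92
(Employer's $571.40 toward Roth 401(k) contribution is not withheld from the employee.)
Total deductions = $194.29 + $291.44 + $262.29 + $85.00 + $291.44 + $48.57 + $242.92 = $1,415.95
Net pay = $4,857.29 − $1,415.95 = $3,441.34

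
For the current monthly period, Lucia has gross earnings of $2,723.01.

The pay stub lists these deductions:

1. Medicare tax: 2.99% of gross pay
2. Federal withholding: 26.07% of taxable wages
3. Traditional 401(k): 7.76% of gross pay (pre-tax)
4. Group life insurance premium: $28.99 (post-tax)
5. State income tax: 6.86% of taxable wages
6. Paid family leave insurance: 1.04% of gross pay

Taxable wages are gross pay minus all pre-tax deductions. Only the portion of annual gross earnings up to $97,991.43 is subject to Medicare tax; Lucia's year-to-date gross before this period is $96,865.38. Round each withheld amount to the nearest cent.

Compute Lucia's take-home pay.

$1,593.62

Traditional 401(k): $2,723.01 × 0.0776 = $211.31
Taxable wages = $2,723.01 − $211.31 = $2,511.70
State income tax: $2,511.70 × 0.0686 = $172.30
Federal withholding: $2,511.70 × 0.2607 = $654.80
Medicare tax: only $97,991.43 − $96,865.38 = $1,126.05 of this check is subject → $1,126.05 × 0.0299 = $33.67
Paid family leave insurance: $2,723.01 × 0.0104 = $28.32
Group life insurance premium: $28.99
Total deductions = $211.31 + $172.30 + $654.80 + $33.67 + $28.32 + $28.99 = $1,129.39
Net pay = $2,723.01 − $1,129.39 = $1,593.62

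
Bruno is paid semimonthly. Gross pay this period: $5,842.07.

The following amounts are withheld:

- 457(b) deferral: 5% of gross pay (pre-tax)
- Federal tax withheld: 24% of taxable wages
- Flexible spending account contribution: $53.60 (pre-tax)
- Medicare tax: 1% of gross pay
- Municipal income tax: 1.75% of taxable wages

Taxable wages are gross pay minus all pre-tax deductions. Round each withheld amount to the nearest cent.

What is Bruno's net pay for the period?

$4,022.63

Flexible spending account contribution: $53.60
457(b) deferral: $5,842.07 × 0.05 = $292.10
Pre-tax total = $53.60 + $292.10 = $345.70
Taxable wages = $5,842.07 − $345.70 = $5,496.37
Federal tax withheld: $5,496.37 × 0.24 = $1,319.13
Municipal income tax: $5,496.37 × 0.0175 = $96.19
Medicare tax: $5,842.07 × 0.01 = $58.42
Total deductions = $53.60 + $292.10 + $1,319.13 + $96.19 + $58.42 = $1,819.44
Net pay = $5,842.07 − $1,819.44 = $4,022.63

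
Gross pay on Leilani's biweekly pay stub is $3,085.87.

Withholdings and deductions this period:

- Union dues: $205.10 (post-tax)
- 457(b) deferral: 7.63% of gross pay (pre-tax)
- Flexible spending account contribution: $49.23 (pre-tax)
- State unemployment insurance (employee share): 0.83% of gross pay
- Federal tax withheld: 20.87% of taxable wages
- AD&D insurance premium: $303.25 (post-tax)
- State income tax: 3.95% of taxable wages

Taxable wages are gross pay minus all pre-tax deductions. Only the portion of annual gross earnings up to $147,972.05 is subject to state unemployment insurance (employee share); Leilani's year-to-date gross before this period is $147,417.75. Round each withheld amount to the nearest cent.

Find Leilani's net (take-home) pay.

$1,592.98

457(b) deferral: $3,085.87 × 0.0763 = $235.45
Flexible spending account contribution: $49.23
Pre-tax total = $235.45 + $49.23 = $284.68
Taxable wages = $3,085.87 − $284.68 = $2,801.19
State income tax: $2,801.19 × 0.0395 = $110.65
Federal tax withheld: $2,801.19 × 0.2087 = $584.61
State unemployment insurance (employee share): only $147,972.05 − $147,417.75 = $554.30 of this check is subject → $554.30 × 0.0083 = $4.60
AD&D insurance premium: $303.25
Union dues: $205.10
Total deductions = $235.45 + $49.23 + $110.65 + $584.61 + $4.60 + $303.25 + $205.10 = $1,492.89
Net pay = $3,085.87 − $1,492.89 = $1,592.98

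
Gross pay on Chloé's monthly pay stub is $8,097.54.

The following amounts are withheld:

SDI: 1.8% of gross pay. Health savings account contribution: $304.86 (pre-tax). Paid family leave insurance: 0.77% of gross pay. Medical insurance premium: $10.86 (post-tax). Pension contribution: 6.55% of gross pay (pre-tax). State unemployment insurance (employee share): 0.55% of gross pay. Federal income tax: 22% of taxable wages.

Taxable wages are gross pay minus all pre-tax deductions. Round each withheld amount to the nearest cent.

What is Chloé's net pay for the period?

Health savings account contribution: $304.86
Pension contribution: $8,097.54 × 0.0655 = $530.39
Pre-tax total = $304.86 + $530.39 = $835.25
Taxable wages = $8,097.54 − $835.25 = $7,262.29
Federal income tax: $7,262.29 × 0.22 = $1,597.70
State unemployment insurance (employee share): $8,097.54 × 0.0055 = $44.54
Paid family leave insurance: $8,097.54 × 0.0077 = $62.35
SDI: $8,097.54 × 0.018 = $145.76
Medical insurance premium: $10.86
Total deductions = $304.86 + $530.39 + $1,597.70 + $44.54 + $62.35 + $145.76 + $10.86 = $2,696.46
Net pay = $8,097.54 − $2,696.46 = $5,401.08

$5,401.08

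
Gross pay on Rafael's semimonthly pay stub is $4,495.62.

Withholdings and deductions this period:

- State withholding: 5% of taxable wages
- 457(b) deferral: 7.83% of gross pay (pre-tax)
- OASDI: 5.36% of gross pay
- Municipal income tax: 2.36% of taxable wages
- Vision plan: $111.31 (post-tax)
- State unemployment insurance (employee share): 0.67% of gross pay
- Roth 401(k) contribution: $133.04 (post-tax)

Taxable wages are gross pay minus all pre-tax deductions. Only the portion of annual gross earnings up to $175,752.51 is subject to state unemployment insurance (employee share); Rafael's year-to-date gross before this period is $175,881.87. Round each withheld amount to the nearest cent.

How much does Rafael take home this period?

$3,353.32

457(b) deferral: $4,495.62 × 0.0783 = $352.01
Taxable wages = $4,495.62 − $352.01 = $4,143.61
Municipal income tax: $4,143.61 × 0.0236 = $97.79
State withholding: $4,143.61 × 0.05 = $207.18
State unemployment insurance (employee share): annual cap $175,752.51 already reached (YTD $175,881.87), so $0.00
OASDI: $4,495.62 × 0.0536 = $240.97
Roth 401(k) contribution: $133.04
Vision plan: $111.31
Total deductions = $352.01 + $97.79 + $207.18 + $0.00 + $240.97 + $133.04 + $111.31 = $1,142.30
Net pay = $4,495.62 − $1,142.30 = $3,353.32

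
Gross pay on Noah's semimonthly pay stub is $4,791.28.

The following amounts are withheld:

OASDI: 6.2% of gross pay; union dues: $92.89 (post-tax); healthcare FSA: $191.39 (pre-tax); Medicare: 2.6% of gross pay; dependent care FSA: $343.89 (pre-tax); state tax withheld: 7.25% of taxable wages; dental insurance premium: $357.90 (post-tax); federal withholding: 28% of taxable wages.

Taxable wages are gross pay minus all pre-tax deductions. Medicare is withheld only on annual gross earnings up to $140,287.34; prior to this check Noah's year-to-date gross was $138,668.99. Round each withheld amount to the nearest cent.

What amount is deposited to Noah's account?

Healthcare FSA: $191.39
Dependent care FSA: $343.89
Pre-tax total = $191.39 + $343.89 = $535.28
Taxable wages = $4,791.28 − $535.28 = $4,256.00
State tax withheld: $4,256.00 × 0.0725 = $308.56
Federal withholding: $4,256.00 × 0.28 = $1,191.68
Medicare: only $140,287.34 − $138,668.99 = $1,618.35 of this check is subject → $1,618.35 × 0.026 = $42.08
OASDI: $4,791.28 × 0.062 = $297.06
Dental insurance premium: $357.90
Union dues: $92.89
Total deductions = $191.39 + $343.89 + $308.56 + $1,191.68 + $42.08 + $297.06 + $357.90 + $92.89 = $2,825.45
Net pay = $4,791.28 − $2,825.45 = $1,965.83

$1,965.83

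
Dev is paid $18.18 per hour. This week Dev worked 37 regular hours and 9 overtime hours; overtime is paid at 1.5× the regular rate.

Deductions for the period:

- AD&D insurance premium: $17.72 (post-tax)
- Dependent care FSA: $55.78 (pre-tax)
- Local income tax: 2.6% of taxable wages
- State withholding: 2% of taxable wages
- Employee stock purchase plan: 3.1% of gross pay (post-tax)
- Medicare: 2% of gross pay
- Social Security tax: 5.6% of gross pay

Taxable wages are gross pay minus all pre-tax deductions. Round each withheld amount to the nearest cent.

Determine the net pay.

$706.69

Regular pay: 37 × $18.18 = $672.66
Overtime pay: 9 × $18.18 × 1.5 = $245.43
Gross pay = $672.66 + $245.43 = $918.09
Dependent care FSA: $55.78
Taxable wages = $918.09 − $55.78 = $862.31
State withholding: $862.31 × 0.02 = $17.25
Local income tax: $862.31 × 0.026 = $22.42
Social Security tax: $918.09 × 0.056 = $51.41
Medicare: $918.09 × 0.02 = $18.36
Employee stock purchase plan: $918.09 × 0.031 = $28.46
AD&D insurance premium: $17.72
Total deductions = $55.78 + $17.25 + $22.42 + $51.41 + $18.36 + $28.46 + $17.72 = $211.40
Net pay = $918.09 − $211.40 = $706.69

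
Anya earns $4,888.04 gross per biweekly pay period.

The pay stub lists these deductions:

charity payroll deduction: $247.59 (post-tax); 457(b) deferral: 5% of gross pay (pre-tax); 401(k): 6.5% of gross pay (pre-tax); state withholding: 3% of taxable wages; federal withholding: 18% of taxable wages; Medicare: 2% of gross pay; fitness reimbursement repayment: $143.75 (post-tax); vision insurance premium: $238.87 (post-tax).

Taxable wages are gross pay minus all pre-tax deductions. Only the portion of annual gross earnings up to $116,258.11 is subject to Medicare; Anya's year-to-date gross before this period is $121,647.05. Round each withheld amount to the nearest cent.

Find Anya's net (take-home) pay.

$2,787.26

401(k): $4,888.04 × 0.065 = $317.72
457(b) deferral: $4,888.04 × 0.05 = $244.40
Pre-tax total = $317.72 + $244.40 = $562.12
Taxable wages = $4,888.04 − $562.12 = $4,325.92
State withholding: $4,325.92 × 0.03 = $129.78
Federal withholding: $4,325.92 × 0.18 = $778.67
Medicare: annual cap $116,258.11 already reached (YTD $121,647.05), so $0.00
Charity payroll deduction: $247.59
Vision insurance premium: $238.87
Fitness reimbursement repayment: $143.75
Total deductions = $317.72 + $244.40 + $129.78 + $778.67 + $0.00 + $247.59 + $238.87 + $143.75 = $2,100.78
Net pay = $4,888.04 − $2,100.78 = $2,787.26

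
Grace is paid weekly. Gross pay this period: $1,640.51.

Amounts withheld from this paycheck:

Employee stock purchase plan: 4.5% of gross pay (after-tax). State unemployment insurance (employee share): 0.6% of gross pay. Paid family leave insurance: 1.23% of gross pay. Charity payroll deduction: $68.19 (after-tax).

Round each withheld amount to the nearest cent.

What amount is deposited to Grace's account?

State unemployment insurance (employee share): $1,640.51 × 0.006 = $9.84
Paid family leave insurance: $1,640.51 × 0.0123 = $20.18
Charity payroll deduction: $68.19
Employee stock purchase plan: $1,640.51 × 0.045 = $73.82
Total deductions = $9.84 + $20.18 + $68.19 + $73.82 = $172.03
Net pay = $1,640.51 − $172.03 = $1,468.48

$1,468.48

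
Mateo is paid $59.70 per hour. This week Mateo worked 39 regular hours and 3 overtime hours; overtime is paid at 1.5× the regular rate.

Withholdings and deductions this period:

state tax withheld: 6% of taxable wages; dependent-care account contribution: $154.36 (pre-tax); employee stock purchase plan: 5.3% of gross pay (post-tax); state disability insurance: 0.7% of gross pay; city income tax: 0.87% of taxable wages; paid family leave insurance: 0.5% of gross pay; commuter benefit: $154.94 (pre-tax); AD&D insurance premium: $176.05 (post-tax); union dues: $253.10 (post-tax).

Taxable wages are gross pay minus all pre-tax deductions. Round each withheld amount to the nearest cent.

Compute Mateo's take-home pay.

Regular pay: 39 × $59.70 = $2328.30
Overtime pay: 3 × $59.70 × 1.5 = $268.65
Gross pay = $2328.30 + $268.65 = $2596.95
Commuter benefit: $154.94
Dependent-care account contribution: $154.36
Pre-tax total = $154.94 + $154.36 = $309.30
Taxable wages = $2596.95 − $309.30 = $2287.65
State tax withheld: $2287.65 × 0.06 = $137.26
City income tax: $2287.65 × 0.0087 = $19.90
State disability insurance: $2596.95 × 0.007 = $18.18
Paid family leave insurance: $2596.95 × 0.005 = $12.98
Employee stock purchase plan: $2596.95 × 0.053 = $137.64
AD&D insurance premium: $176.05
Union dues: $253.10
Total deductions = $154.94 + $154.36 + $137.26 + $19.90 + $18.18 + $12.98 + $137.64 + $176.05 + $253.10 = $1064.41
Net pay = $2596.95 − $1064.41 = $1532.54

$1532.54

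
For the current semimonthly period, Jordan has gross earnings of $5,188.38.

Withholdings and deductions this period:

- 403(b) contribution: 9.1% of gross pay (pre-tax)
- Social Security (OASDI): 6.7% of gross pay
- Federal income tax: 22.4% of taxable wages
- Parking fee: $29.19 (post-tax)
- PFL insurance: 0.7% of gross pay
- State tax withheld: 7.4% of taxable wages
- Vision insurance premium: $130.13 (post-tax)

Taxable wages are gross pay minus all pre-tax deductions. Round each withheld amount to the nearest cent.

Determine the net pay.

$2,767.54

403(b) contribution: $5,188.38 × 0.091 = $472.14
Taxable wages = $5,188.38 − $472.14 = $4,716.24
State tax withheld: $4,716.24 × 0.074 = $349.00
Federal income tax: $4,716.24 × 0.224 = $1,056.44
Social Security (OASDI): $5,188.38 × 0.067 = $347.62
PFL insurance: $5,188.38 × 0.007 = $36.32
Vision insurance premium: $130.13
Parking fee: $29.19
Total deductions = $472.14 + $349.00 + $1,056.44 + $347.62 + $36.32 + $130.13 + $29.19 = $2,420.84
Net pay = $5,188.38 − $2,420.84 = $2,767.54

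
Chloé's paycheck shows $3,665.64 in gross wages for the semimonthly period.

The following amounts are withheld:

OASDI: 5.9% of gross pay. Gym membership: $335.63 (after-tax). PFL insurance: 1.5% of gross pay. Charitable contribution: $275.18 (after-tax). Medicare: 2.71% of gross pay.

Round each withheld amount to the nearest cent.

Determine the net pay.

PFL insurance: $3,665.64 × 0.015 = $54.98
OASDI: $3,665.64 × 0.059 = $216.27
Medicare: $3,665.64 × 0.0271 = $99.34
Charitable contribution: $275.18
Gym membership: $335.63
Total deductions = $54.98 + $216.27 + $99.34 + $275.18 + $335.63 = $981.40
Net pay = $3,665.64 − $981.40 = $2,684.24

$2,684.24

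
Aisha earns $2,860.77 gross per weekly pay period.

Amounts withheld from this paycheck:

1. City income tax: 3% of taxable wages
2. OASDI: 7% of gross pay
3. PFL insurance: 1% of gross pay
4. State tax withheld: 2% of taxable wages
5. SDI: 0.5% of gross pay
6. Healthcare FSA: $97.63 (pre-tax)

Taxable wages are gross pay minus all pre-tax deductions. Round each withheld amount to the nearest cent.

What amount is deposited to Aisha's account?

Healthcare FSA: $97.63
Taxable wages = $2,860.77 − $97.63 = $2,763.14
State tax withheld: $2,763.14 × 0.02 = $55.26
City income tax: $2,763.14 × 0.03 = $82.89
SDI: $2,860.77 × 0.005 = $14.30
OASDI: $2,860.77 × 0.07 = $200.25
PFL insurance: $2,860.77 × 0.01 = $28.61
Total deductions = $97.63 + $55.26 + $82.89 + $14.30 + $200.25 + $28.61 = $478.94
Net pay = $2,860.77 − $478.94 = $2,381.83

$2,381.83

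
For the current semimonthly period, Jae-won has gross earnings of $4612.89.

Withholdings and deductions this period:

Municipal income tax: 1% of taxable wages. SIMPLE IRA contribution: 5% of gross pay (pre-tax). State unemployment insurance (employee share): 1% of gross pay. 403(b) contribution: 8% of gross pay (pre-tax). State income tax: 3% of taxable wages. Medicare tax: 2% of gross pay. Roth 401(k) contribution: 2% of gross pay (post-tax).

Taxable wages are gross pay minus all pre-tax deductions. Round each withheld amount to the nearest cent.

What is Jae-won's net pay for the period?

$3622.04

SIMPLE IRA contribution: $4612.89 × 0.05 = $230.64
403(b) contribution: $4612.89 × 0.08 = $369.03
Pre-tax total = $230.64 + $369.03 = $599.67
Taxable wages = $4612.89 − $599.67 = $4013.22
Municipal income tax: $4013.22 × 0.01 = $40.13
State income tax: $4013.22 × 0.03 = $120.40
State unemployment insurance (employee share): $4612.89 × 0.01 = $46.13
Medicare tax: $4612.89 × 0.02 = $92.26
Roth 401(k) contribution: $4612.89 × 0.02 = $92.26
Total deductions = $230.64 + $369.03 + $40.13 + $120.40 + $46.13 + $92.26 + $92.26 = $990.85
Net pay = $4612.89 − $990.85 = $3622.04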